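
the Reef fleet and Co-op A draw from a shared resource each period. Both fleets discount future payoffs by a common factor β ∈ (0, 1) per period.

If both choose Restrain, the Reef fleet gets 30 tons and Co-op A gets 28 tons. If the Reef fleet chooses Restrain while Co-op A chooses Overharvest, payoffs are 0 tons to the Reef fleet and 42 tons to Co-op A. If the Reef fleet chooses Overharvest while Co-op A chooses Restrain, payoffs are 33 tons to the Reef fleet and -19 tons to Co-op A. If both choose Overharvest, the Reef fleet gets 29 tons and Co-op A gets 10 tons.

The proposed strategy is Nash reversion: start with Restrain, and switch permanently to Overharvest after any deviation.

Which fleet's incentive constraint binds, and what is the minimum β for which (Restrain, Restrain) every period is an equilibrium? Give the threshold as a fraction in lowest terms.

the Reef fleet's threshold: (33−30)/(33−29) = 3/4.
Co-op A's threshold: (42−28)/(42−10) = 7/16.
3/4 > 7/16, so the Reef fleet binds and β* = 3/4.

the Reef fleet; β ≥ 3/4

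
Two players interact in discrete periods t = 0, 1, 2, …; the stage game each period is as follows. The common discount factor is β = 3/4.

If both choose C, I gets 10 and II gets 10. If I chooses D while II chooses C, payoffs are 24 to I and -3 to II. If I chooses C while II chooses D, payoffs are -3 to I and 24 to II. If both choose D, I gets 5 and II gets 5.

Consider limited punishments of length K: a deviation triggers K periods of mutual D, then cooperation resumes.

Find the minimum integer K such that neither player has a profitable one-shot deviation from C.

10

Need Σ_{k=1}^{K} β^k ≥ (24−10)/(10−5) = 2.8000 at β = 3/4.
At K = 9 the sum is 2.7747 < 2.8000; at K = 10 it is 2.8311 ≥ 2.8000.
So the minimum punishment length is K = 10.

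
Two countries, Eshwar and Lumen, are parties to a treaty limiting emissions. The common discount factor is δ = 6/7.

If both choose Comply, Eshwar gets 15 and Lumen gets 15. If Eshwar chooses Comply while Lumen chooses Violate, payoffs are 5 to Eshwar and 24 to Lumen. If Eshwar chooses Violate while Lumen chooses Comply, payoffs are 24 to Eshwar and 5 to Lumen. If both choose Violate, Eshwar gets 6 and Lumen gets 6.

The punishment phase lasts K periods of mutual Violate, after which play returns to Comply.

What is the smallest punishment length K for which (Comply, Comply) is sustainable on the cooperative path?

IC: δ(1−δ^K)/(1−δ) ≥ (24−15)/(15−6) = 1.
With δ = 6/7: need 1 − δ^K ≥ 1·(1−6/7)/(6/7), i.e. δ^K ≤ 0.8333.
Since (6/7)^1 = 0.8571 and (6/7)^2 = 0.7347, the smallest such K is 2.

2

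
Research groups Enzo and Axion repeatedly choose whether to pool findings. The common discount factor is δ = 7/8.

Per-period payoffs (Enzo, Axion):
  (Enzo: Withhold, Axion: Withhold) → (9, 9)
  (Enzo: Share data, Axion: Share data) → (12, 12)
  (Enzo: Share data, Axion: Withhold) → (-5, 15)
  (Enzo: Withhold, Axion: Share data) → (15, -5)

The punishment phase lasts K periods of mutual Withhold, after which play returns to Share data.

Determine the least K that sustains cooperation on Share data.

No profitable deviation requires (12−9)(δ+…+δ^K) ≥ 15−12, i.e. δ+…+δ^K ≥ 1 ≈ 1.0000.
With δ = 7/8, the partial sums are K=1: 0.8750, K=2: 1.6406.
K = 2 is the first length at which the sum reaches 1.0000.

2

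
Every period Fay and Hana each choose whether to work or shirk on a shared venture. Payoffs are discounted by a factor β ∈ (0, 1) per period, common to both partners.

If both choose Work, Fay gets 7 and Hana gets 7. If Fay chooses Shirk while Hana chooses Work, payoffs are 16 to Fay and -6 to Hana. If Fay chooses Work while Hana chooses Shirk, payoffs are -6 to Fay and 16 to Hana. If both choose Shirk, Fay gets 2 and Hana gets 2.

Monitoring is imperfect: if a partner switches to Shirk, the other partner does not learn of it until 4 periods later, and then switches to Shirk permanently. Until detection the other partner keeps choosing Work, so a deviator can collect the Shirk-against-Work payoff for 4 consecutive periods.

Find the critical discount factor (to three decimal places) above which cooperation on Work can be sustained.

0.895

Deviating for the 4 undetected periods gains 16−7 = 9 per period over cooperation, then loses 7−2 = 5 per period forever once punishment starts.
Gain: 9(1 + β + … + β^3); loss: 5·β^4/(1−β).
No profitable deviation ⇔ 9(1−β^4) ≤ 5·β^4, i.e. β^4 ≥ 9/(9+5) = 9/14.
Hence β ≥ (9/14)^(1/4) ≈ 0.895.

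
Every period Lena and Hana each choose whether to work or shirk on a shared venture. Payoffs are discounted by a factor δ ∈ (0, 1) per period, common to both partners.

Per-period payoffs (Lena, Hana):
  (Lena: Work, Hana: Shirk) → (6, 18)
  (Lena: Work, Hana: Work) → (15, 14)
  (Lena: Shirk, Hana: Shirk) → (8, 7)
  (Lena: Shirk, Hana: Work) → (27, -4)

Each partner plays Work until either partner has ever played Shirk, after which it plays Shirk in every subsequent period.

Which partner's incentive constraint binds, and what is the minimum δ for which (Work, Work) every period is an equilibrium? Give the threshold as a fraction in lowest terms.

Lena; δ ≥ 12/19

Lena's threshold: (27−15)/(27−8) = 12/19.
Hana's threshold: (18−14)/(18−7) = 4/11.
12/19 > 4/11, so Lena binds and δ* = 12/19.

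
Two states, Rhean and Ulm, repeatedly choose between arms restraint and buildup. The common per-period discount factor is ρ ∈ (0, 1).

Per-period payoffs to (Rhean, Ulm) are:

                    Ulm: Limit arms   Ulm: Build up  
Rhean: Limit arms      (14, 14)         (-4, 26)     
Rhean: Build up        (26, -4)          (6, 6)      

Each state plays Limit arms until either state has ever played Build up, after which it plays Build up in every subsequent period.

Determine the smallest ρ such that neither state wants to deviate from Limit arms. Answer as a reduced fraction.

3/5

14/(1−ρ) ≥ 26 + 6ρ/(1−ρ)
14 ≥ 26 − 20ρ
ρ ≥ 12/20 = 3/5.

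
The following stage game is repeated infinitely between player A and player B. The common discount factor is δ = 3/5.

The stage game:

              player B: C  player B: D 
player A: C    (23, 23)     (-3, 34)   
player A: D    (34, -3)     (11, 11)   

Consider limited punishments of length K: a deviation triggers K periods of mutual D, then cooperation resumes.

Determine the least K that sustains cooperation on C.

2

Need Σ_{k=1}^{K} δ^k ≥ (34−23)/(23−11) = 0.9167 at δ = 3/5.
At K = 1 the sum is 0.6000 < 0.9167; at K = 2 it is 0.9600 ≥ 0.9167.
So the minimum punishment length is K = 2.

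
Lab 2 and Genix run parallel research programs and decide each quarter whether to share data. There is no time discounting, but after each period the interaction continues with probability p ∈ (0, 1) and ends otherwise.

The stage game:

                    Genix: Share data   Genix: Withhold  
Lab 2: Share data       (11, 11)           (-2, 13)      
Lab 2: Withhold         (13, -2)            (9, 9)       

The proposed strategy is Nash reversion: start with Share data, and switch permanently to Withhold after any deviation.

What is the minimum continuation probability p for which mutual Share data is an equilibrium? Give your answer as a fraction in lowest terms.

1/2

Expected cooperation value is 11 + p·11 + p²·11 + … = 11/(1−p); deviation gives 13 + p·9/(1−p).
11 ≥ 13(1−p) + 9p ⇒ 4p ≥ 2 ⇒ p ≥ 2/4 = 1/2.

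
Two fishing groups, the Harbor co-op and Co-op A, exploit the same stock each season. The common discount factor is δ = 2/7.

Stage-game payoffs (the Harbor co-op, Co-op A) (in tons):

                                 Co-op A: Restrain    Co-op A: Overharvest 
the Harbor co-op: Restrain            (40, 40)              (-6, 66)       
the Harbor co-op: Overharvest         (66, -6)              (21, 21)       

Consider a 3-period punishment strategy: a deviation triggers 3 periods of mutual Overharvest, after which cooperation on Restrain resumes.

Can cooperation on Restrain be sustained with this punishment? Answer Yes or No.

No

Comparing payoff streams over the 4 periods until play realigns: cooperate → 40(1+δ+…+δ^3); deviate → 66 + 21(δ+…+δ^3).
Cooperation is sustained iff (40−21)(δ+…+δ^3) ≥ 66−40.
δ+…+δ^3 = 2/7·(1−(2/7)^3)/(1−2/7) = 0.3907, and (66−40)/(40−21) = 1.3684.
0.3907 < 1.3684, so cooperation is not sustainable.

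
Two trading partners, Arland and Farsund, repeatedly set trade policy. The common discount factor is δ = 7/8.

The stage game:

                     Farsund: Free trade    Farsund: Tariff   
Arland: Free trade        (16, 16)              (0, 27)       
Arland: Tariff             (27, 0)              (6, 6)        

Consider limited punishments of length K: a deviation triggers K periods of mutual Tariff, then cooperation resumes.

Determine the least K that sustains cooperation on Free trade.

2

Need Σ_{k=1}^{K} δ^k ≥ (27−16)/(16−6) = 1.1000 at δ = 7/8.
At K = 1 the sum is 0.8750 < 1.1000; at K = 2 it is 1.6406 ≥ 1.1000.
So the minimum punishment length is K = 2.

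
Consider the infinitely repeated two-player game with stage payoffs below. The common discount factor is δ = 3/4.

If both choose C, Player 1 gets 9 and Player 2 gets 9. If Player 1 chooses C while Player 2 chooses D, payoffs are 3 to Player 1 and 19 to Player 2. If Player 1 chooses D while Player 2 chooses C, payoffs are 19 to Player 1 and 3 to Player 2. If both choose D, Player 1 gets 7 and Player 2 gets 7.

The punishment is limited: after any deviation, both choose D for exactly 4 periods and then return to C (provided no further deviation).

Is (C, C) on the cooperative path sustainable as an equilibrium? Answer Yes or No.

No

Comparing payoff streams over the 5 periods until play realigns: cooperate → 9(1+δ+…+δ^4); deviate → 19 + 7(δ+…+δ^4).
Cooperation is sustained iff (9−7)(δ+…+δ^4) ≥ 19−9.
δ+…+δ^4 = 3/4·(1−(3/4)^4)/(1−3/4) = 2.0508, and (19−9)/(9−7) = 5.0000.
2.0508 < 5.0000, so cooperation is not sustainable.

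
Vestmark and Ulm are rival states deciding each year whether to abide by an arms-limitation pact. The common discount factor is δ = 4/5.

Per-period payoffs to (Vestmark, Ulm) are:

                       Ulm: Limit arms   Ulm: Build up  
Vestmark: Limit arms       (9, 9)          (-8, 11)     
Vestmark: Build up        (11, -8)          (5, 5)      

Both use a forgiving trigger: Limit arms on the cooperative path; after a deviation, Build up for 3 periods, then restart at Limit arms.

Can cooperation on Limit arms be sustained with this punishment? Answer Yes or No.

Yes

Comparing payoff streams over the 4 periods until play realigns: cooperate → 9(1+δ+…+δ^3); deviate → 11 + 5(δ+…+δ^3).
Cooperation is sustained iff (9−5)(δ+…+δ^3) ≥ 11−9.
δ+…+δ^3 = 4/5·(1−(4/5)^3)/(1−4/5) = 1.9520, and (11−9)/(9−5) = 0.5000.
1.9520 ≥ 0.5000, so cooperation is sustainable.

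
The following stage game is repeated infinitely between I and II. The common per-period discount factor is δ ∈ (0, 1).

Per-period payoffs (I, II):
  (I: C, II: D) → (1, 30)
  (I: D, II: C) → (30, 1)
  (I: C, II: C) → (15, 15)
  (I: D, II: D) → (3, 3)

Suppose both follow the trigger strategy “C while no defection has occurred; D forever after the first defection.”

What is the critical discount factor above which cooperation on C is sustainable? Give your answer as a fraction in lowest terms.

One-period gain from deviating is 30 − 15 = 15. The loss is 15 − 3 = 12 in every subsequent period, with present value 12·δ/(1−δ).
Deviation is unprofitable when 12·δ/(1−δ) ≥ 15, i.e. δ/(1−δ) ≥ 5/4.
Equivalently δ ≥ 15/(15+12) = 5/9.

5/9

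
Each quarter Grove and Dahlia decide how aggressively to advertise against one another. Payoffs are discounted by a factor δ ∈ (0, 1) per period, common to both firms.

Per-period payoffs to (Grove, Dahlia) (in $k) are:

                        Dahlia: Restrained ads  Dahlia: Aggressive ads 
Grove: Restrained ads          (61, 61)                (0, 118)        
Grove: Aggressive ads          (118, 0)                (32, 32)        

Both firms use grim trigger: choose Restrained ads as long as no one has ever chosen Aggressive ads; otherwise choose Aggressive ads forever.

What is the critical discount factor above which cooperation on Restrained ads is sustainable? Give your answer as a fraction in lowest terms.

Cooperation forever yields 61 each period: 61/(1−δ).
Deviating yields 118 once, then 32 forever: 118 + 32δ/(1−δ).
No profitable deviation requires 61/(1−δ) ≥ 118 + 32δ/(1−δ).
Multiplying by (1−δ): 61 ≥ 118(1−δ) + 32δ = 118 − 86δ.
So 86δ ≥ 57, i.e. δ ≥ 57/86.

57/86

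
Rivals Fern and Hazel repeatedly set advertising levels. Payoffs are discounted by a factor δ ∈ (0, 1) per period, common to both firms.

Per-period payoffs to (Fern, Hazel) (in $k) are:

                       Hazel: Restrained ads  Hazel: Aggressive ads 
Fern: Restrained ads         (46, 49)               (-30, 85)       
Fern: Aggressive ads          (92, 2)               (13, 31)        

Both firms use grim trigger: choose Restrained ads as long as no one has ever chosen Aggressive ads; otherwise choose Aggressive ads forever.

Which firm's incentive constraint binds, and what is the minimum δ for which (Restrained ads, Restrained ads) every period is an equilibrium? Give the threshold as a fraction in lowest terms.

Hazel; δ ≥ 2/3

Fern: cooperation gives 46 each period; deviation gives 92 once then 13 forever.
  46/(1−δ) ≥ 92 + 13δ/(1−δ) ⇒ δ ≥ 46/79.
Hazel: cooperation gives 49 each period; deviation gives 85 once then 31 forever.
  δ ≥ 36/54 = 2/3.
Both must hold, so the binding constraint is Hazel's: δ ≥ 2/3.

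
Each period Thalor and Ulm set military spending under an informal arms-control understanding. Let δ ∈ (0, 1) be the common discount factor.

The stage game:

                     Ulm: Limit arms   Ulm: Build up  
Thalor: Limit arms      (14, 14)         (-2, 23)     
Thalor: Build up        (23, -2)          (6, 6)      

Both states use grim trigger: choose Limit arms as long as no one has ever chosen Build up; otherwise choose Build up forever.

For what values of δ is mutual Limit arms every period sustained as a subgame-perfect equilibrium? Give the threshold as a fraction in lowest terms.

Cooperation forever yields 14 each period: 14/(1−δ).
Deviating yields 23 once, then 6 forever: 23 + 6δ/(1−δ).
No profitable deviation requires 14/(1−δ) ≥ 23 + 6δ/(1−δ).
Multiplying by (1−δ): 14 ≥ 23(1−δ) + 6δ = 23 − 17δ.
So 17δ ≥ 9, i.e. δ ≥ 9/17.

9/17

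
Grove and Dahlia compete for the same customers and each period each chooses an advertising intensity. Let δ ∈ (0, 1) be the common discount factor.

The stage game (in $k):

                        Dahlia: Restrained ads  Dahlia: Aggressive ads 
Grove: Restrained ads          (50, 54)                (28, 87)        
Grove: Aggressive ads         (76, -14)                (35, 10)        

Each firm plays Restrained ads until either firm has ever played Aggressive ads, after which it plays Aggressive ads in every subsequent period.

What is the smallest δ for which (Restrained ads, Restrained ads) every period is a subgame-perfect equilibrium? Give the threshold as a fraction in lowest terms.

26/41

Grove's threshold: (76−50)/(76−35) = 26/41.
Dahlia's threshold: (87−54)/(87−10) = 3/7.
26/41 > 3/7, so Grove binds and δ* = 26/41.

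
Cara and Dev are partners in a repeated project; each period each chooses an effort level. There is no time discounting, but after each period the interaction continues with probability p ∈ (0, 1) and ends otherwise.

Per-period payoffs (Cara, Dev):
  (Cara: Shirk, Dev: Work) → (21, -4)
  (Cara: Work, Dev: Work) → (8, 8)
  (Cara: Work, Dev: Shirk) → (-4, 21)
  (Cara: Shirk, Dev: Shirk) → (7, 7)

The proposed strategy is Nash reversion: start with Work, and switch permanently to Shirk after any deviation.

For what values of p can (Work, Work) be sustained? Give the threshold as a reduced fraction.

13/14

Expected cooperation value is 8 + p·8 + p²·8 + … = 8/(1−p); deviation gives 21 + p·7/(1−p).
8 ≥ 21(1−p) + 7p ⇒ 14p ≥ 13 ⇒ p ≥ 13/14.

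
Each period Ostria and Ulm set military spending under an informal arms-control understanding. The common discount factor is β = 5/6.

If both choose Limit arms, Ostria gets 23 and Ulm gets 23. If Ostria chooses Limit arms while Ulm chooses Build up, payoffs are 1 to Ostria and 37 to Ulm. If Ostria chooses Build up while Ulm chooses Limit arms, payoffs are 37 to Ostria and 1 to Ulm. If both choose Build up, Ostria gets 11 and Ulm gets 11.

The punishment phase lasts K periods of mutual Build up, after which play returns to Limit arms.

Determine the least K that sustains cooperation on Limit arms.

IC: β(1−β^K)/(1−β) ≥ (37−23)/(23−11) = 7/6.
With β = 5/6: need 1 − β^K ≥ 7/6·(1−5/6)/(5/6), i.e. β^K ≤ 0.7667.
Since (5/6)^1 = 0.8333 and (5/6)^2 = 0.6944, the smallest such K is 2.

2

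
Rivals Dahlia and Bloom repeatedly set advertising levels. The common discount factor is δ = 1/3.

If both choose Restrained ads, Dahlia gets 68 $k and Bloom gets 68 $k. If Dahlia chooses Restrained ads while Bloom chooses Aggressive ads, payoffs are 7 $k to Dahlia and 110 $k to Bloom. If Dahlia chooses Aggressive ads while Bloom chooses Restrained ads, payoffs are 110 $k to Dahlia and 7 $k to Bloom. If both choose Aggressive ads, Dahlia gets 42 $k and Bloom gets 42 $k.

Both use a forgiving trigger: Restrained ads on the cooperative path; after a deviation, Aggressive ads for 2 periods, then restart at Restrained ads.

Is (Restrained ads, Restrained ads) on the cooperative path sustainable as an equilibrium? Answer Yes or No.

A one-shot deviation gives 110 now, then 42 for 2 periods, then back to 68.
Gain from deviating: (110−68) today; loss: (68−42) in each of the next 2 periods.
No-deviation condition: (68−42)(δ+…+δ^2) ≥ 110−68, i.e. δ+…+δ^2 ≥ 21/13.
At δ = 1/3: δ+…+δ^2 = 0.4444 < 1.6154.
So cooperation is not sustainable.

No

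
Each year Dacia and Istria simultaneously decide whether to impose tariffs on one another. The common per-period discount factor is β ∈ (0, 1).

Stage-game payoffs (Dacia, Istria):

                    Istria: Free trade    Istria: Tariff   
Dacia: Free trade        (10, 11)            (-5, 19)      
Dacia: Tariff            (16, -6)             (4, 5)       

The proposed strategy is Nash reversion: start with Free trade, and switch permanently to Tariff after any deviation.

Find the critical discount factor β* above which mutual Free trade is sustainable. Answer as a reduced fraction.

4/7

For Dacia: deviation gain 16−10 = 6, per-period punishment loss 10−4 = 6. IC gives β ≥ 6/12 = 1/2.
For Istria: gain 8, loss 6 per period, so β ≥ 8/14 = 4/7.
The tighter constraint is Istria's, so cooperation needs β ≥ 4/7.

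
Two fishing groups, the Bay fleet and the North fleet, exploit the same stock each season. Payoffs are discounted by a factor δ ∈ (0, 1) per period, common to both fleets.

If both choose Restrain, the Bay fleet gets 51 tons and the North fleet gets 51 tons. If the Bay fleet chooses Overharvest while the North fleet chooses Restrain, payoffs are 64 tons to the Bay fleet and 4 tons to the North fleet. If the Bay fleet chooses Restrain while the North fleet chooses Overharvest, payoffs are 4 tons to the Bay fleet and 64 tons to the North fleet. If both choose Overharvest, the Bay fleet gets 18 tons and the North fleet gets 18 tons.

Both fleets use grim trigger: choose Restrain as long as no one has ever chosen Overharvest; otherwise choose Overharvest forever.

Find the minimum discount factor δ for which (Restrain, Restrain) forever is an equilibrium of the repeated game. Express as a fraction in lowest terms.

One-period gain from deviating is 64 − 51 = 13. The loss is 51 − 18 = 33 in every subsequent period, with present value 33·δ/(1−δ).
Deviation is unprofitable when 33·δ/(1−δ) ≥ 13, i.e. δ/(1−δ) ≥ 13/33.
Equivalently δ ≥ 13/(13+33) = 13/46.

13/46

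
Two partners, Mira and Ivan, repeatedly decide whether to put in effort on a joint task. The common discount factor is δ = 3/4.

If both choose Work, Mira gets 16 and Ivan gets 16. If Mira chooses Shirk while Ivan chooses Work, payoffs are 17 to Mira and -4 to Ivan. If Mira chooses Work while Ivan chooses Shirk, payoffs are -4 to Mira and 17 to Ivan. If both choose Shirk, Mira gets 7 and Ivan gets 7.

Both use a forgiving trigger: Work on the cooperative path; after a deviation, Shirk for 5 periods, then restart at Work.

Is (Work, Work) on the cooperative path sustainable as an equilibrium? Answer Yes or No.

Yes

A one-shot deviation gives 17 now, then 7 for 5 periods, then back to 16.
Gain from deviating: (17−16) today; loss: (16−7) in each of the next 5 periods.
No-deviation condition: (16−7)(δ+…+δ^5) ≥ 17−16, i.e. δ+…+δ^5 ≥ 1/9.
At δ = 3/4: δ+…+δ^5 = 2.2881 ≥ 0.1111.
So cooperation is sustainable.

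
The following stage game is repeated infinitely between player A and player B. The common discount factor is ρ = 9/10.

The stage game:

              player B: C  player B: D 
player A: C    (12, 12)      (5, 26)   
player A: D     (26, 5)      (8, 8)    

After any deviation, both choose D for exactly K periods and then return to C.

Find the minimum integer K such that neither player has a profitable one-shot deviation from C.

5

Need Σ_{k=1}^{K} ρ^k ≥ (26−12)/(12−8) = 3.5000 at ρ = 9/10.
At K = 4 the sum is 3.0951 < 3.5000; at K = 5 it is 3.6856 ≥ 3.5000.
So the minimum punishment length is K = 5.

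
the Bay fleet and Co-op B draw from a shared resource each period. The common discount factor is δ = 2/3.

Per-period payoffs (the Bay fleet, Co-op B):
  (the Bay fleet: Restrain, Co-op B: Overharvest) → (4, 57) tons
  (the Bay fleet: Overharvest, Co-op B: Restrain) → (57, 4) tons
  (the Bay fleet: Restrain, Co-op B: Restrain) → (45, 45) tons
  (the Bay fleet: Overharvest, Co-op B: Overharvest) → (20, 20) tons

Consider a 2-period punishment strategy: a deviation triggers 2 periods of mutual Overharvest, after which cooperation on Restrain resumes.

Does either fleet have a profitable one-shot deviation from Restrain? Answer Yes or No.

No

A one-shot deviation gives 57 now, then 20 for 2 periods, then back to 45.
Gain from deviating: (57−45) today; loss: (45−20) in each of the next 2 periods.
No-deviation condition: (45−20)(δ+…+δ^2) ≥ 57−45, i.e. δ+…+δ^2 ≥ 12/25.
At δ = 2/3: δ+…+δ^2 = 1.1111 ≥ 0.4800.
So cooperation is sustainable.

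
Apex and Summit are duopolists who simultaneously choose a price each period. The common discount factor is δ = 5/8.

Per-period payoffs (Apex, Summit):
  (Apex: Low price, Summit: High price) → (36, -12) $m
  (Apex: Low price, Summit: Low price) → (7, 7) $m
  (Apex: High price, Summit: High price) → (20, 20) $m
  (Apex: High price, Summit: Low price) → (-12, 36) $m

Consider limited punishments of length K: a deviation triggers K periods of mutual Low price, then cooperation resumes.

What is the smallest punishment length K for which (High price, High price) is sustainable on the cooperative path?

Need Σ_{k=1}^{K} δ^k ≥ (36−20)/(20−7) = 1.2308 at δ = 5/8.
At K = 2 the sum is 1.0156 < 1.2308; at K = 3 it is 1.2598 ≥ 1.2308.
So the minimum punishment length is K = 3.

3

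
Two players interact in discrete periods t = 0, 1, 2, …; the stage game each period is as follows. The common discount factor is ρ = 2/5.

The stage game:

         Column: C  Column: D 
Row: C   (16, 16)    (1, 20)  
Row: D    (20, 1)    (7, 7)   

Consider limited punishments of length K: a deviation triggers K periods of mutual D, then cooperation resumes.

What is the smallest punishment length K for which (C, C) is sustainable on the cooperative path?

No profitable deviation requires (16−7)(ρ+…+ρ^K) ≥ 20−16, i.e. ρ+…+ρ^K ≥ 4/9 ≈ 0.4444.
With ρ = 2/5, the partial sums are K=1: 0.4000, K=2: 0.5600.
K = 2 is the first length at which the sum reaches 0.4444.

2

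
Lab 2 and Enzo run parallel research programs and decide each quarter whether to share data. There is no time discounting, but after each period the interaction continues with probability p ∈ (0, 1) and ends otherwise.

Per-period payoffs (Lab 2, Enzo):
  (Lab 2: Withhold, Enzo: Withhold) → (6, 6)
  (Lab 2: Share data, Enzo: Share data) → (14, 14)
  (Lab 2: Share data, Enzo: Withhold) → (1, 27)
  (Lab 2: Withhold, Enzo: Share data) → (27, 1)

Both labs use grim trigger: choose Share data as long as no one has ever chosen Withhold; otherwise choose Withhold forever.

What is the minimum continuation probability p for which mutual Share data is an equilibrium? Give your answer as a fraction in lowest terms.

Expected cooperation value is 14 + p·14 + p²·14 + … = 14/(1−p); deviation gives 27 + p·6/(1−p).
14 ≥ 27(1−p) + 6p ⇒ 21p ≥ 13 ⇒ p ≥ 13/21.

13/21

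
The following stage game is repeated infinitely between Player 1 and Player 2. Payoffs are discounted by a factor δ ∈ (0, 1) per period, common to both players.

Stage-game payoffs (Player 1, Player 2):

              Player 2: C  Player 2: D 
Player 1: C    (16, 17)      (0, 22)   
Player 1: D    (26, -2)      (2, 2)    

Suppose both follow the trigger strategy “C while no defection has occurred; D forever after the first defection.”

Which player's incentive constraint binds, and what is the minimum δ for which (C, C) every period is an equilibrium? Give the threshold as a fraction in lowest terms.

Player 1; δ ≥ 5/12

For Player 1: deviation gain 26−16 = 10, per-period punishment loss 16−2 = 14. IC gives δ ≥ 10/24 = 5/12.
For Player 2: gain 5, loss 15 per period, so δ ≥ 5/20 = 1/4.
The tighter constraint is Player 1's, so cooperation needs δ ≥ 5/12.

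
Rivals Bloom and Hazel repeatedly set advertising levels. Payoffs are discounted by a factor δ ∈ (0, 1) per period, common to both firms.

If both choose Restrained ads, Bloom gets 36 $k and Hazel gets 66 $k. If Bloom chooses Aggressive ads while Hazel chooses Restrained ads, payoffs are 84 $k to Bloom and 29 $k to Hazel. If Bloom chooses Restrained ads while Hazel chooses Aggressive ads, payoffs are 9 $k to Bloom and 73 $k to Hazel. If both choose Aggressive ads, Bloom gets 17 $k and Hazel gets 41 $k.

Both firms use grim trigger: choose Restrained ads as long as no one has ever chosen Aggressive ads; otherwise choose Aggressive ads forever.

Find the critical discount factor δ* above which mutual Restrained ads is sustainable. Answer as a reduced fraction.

For Bloom: deviation gain 84−36 = 48, per-period punishment loss 36−17 = 19. IC gives δ ≥ 48/67.
For Hazel: gain 7, loss 25 per period, so δ ≥ 7/32.
The tighter constraint is Bloom's, so cooperation needs δ ≥ 48/67.

48/67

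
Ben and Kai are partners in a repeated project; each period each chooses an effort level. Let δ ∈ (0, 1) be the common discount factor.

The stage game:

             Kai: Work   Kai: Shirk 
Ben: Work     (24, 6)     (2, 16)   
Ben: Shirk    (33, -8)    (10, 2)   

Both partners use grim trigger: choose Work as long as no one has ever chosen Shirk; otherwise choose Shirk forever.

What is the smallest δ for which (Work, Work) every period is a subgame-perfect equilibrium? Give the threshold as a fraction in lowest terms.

For Ben: deviation gain 33−24 = 9, per-period punishment loss 24−10 = 14. IC gives δ ≥ 9/23.
For Kai: gain 10, loss 4 per period, so δ ≥ 10/14 = 5/7.
The tighter constraint is Kai's, so cooperation needs δ ≥ 5/7.

5/7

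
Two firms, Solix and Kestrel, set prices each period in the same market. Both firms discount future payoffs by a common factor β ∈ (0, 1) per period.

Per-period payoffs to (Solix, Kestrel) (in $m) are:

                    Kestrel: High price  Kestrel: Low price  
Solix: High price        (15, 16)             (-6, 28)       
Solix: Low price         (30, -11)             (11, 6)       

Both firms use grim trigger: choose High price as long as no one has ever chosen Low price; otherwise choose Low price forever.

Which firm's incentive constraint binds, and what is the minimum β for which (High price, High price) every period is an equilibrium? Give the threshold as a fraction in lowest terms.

Solix; β ≥ 15/19

Solix: cooperation gives 15 each period; deviation gives 30 once then 11 forever.
  15/(1−β) ≥ 30 + 11β/(1−β) ⇒ β ≥ 15/19.
Kestrel: cooperation gives 16 each period; deviation gives 28 once then 6 forever.
  β ≥ 12/22 = 6/11.
Both must hold, so the binding constraint is Solix's: β ≥ 15/19.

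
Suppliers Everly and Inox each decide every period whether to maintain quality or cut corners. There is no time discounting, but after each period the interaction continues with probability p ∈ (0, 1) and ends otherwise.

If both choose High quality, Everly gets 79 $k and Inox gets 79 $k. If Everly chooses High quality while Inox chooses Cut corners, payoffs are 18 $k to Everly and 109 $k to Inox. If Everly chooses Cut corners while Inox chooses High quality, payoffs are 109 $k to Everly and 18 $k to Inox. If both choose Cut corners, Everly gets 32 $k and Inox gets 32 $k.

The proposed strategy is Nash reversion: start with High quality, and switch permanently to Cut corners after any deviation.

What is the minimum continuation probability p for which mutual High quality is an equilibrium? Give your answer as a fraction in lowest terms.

With no time discounting, the continuation probability p plays the role of the discount factor.
Grim-trigger IC: 79/(1−p) ≥ 109 + 32p/(1−p) ⇒ p ≥ (109−79)/(109−32) = 30/77.

30/77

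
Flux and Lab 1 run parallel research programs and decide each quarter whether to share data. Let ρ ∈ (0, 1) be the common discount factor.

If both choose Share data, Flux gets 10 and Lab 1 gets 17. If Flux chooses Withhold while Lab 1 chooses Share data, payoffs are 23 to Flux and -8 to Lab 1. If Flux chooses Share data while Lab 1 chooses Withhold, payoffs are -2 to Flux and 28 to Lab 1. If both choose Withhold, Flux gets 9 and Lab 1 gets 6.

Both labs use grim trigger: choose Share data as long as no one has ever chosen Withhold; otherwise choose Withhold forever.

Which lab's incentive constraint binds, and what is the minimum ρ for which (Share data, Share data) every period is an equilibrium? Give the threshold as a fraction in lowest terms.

Flux's threshold: (23−10)/(23−9) = 13/14.
Lab 1's threshold: (28−17)/(28−6) = 1/2.
13/14 > 1/2, so Flux binds and ρ* = 13/14.

Flux; ρ ≥ 13/14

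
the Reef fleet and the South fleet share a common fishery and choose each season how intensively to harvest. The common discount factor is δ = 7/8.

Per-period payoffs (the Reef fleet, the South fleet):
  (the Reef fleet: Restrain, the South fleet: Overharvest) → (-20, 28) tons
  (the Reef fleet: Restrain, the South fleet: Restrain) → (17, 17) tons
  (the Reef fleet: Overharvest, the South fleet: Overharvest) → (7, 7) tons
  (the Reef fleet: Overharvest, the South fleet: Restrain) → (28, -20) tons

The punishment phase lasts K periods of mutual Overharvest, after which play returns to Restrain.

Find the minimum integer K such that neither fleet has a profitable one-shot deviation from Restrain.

IC: δ(1−δ^K)/(1−δ) ≥ (28−17)/(17−7) = 11/10.
With δ = 7/8: need 1 − δ^K ≥ 11/10·(1−7/8)/(7/8), i.e. δ^K ≤ 0.8429.
Since (7/8)^1 = 0.8750 and (7/8)^2 = 0.7656, the smallest such K is 2.

2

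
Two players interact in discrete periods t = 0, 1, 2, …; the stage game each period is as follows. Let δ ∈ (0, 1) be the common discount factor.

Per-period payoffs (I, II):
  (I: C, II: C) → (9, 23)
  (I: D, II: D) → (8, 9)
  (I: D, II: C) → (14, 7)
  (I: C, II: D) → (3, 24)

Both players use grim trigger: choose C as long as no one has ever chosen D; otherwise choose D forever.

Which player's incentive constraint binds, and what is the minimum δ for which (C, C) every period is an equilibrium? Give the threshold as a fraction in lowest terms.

I's threshold: (14−9)/(14−8) = 5/6.
II's threshold: (24−23)/(24−9) = 1/15.
5/6 > 1/15, so I binds and δ* = 5/6.

I; δ ≥ 5/6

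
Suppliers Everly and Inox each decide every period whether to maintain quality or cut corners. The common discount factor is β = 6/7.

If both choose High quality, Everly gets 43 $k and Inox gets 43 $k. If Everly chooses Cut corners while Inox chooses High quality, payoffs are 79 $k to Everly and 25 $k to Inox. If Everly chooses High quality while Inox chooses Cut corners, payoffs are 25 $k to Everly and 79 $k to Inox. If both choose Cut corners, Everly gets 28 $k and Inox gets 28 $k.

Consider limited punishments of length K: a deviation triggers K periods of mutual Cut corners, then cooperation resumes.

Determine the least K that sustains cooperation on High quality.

Need Σ_{k=1}^{K} β^k ≥ (79−43)/(43−28) = 2.4000 at β = 6/7.
At K = 3 the sum is 2.2216 < 2.4000; at K = 4 it is 2.7613 ≥ 2.4000.
So the minimum punishment length is K = 4.

4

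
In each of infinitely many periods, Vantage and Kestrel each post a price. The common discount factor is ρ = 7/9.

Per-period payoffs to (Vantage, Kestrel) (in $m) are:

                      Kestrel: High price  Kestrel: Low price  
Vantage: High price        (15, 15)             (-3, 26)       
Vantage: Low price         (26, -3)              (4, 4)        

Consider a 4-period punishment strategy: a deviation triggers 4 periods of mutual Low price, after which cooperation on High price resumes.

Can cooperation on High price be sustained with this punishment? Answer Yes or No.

Yes

A one-shot deviation gives 26 now, then 4 for 4 periods, then back to 15.
Gain from deviating: (26−15) today; loss: (15−4) in each of the next 4 periods.
No-deviation condition: (15−4)(ρ+…+ρ^4) ≥ 26−15, i.e. ρ+…+ρ^4 ≥ 1.
At ρ = 7/9: ρ+…+ρ^4 = 2.2192 ≥ 1.0000.
So cooperation is sustainable.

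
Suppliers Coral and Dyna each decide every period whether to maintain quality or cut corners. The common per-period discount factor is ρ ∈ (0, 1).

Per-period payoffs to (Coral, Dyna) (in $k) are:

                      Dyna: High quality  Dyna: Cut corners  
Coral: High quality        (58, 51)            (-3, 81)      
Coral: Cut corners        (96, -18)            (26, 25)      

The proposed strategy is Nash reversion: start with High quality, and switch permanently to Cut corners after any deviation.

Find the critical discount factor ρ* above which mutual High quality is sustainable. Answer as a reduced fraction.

Coral: cooperation gives 58 each period; deviation gives 96 once then 26 forever.
  58/(1−ρ) ≥ 96 + 26ρ/(1−ρ) ⇒ ρ ≥ 38/70 = 19/35.
Dyna: cooperation gives 51 each period; deviation gives 81 once then 25 forever.
  ρ ≥ 30/56 = 15/28.
Both must hold, so the binding constraint is Coral's: ρ ≥ 19/35.

19/35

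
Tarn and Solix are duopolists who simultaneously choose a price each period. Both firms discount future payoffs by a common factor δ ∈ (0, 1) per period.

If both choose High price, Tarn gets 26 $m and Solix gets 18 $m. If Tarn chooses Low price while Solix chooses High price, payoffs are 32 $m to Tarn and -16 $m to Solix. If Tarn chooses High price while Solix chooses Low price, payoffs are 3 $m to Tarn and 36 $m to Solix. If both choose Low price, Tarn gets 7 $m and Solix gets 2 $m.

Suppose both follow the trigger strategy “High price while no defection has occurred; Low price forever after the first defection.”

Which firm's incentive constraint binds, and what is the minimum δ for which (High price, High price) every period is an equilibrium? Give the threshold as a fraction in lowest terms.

Solix; δ ≥ 9/17

For Tarn: deviation gain 32−26 = 6, per-period punishment loss 26−7 = 19. IC gives δ ≥ 6/25.
For Solix: gain 18, loss 16 per period, so δ ≥ 18/34 = 9/17.
The tighter constraint is Solix's, so cooperation needs δ ≥ 9/17.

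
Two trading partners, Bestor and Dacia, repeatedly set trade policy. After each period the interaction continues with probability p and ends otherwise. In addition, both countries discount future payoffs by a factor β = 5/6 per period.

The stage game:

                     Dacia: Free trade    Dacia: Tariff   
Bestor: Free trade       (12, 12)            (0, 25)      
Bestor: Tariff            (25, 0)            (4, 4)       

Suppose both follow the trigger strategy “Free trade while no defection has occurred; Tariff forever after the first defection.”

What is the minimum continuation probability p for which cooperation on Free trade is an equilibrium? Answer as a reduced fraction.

26/35

Expected continuation weight on next period's payoff is β·p = 5/6·p, which plays the role of the discount factor.
Cooperation requires 5/6·p ≥ (25−12)/(25−4) = 13/21, hence p ≥ 26/35.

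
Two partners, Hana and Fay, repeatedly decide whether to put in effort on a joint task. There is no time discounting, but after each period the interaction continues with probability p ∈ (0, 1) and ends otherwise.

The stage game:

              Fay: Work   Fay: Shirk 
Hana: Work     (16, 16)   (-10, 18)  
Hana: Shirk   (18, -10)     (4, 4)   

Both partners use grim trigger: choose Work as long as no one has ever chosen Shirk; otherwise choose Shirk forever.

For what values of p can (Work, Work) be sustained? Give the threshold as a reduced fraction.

Expected cooperation value is 16 + p·16 + p²·16 + … = 16/(1−p); deviation gives 18 + p·4/(1−p).
16 ≥ 18(1−p) + 4p ⇒ 14p ≥ 2 ⇒ p ≥ 2/14 = 1/7.

1/7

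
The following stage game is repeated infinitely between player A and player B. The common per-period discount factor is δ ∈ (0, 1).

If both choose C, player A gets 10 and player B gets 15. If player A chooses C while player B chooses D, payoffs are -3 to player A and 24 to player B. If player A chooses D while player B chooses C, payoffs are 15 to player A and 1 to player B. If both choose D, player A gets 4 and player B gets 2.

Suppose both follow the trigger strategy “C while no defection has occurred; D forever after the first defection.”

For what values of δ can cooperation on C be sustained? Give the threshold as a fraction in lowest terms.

For player A: deviation gain 15−10 = 5, per-period punishment loss 10−4 = 6. IC gives δ ≥ 5/11.
For player B: gain 9, loss 13 per period, so δ ≥ 9/22.
The tighter constraint is player A's, so cooperation needs δ ≥ 5/11.

5/11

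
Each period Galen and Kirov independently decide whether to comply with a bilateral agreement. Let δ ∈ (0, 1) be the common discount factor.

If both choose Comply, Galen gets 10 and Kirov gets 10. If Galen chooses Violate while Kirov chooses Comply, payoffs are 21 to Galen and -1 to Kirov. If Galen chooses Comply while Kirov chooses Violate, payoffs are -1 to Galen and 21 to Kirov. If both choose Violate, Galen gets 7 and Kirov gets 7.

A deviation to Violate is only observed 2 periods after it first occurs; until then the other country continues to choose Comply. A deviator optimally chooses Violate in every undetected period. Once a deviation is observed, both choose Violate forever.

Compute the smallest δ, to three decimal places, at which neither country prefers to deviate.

A deviator earns 21 for 2 periods, then 7 forever; cooperating earns 10 forever. Multiplying the IC by (1−δ):
10 ≥ 21(1−δ^2) + 7δ^2, so 14·δ^2 ≥ 11 and δ^2 ≥ 11/14.
δ ≥ (11/14)^(1/2) ≈ 0.886.

0.886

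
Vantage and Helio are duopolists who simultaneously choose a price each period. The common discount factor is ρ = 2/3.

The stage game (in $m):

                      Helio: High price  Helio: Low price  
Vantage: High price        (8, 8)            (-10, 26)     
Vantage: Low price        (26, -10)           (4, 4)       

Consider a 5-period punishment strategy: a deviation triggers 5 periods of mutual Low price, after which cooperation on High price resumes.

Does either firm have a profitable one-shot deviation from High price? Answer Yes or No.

IC: ρ+…+ρ^5 ≥ (26−8)/(8−4) = 9/2.
At ρ = 2/3: partial sum = 1.7366 < 4.5000. Cooperation not sustainable.

Yes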